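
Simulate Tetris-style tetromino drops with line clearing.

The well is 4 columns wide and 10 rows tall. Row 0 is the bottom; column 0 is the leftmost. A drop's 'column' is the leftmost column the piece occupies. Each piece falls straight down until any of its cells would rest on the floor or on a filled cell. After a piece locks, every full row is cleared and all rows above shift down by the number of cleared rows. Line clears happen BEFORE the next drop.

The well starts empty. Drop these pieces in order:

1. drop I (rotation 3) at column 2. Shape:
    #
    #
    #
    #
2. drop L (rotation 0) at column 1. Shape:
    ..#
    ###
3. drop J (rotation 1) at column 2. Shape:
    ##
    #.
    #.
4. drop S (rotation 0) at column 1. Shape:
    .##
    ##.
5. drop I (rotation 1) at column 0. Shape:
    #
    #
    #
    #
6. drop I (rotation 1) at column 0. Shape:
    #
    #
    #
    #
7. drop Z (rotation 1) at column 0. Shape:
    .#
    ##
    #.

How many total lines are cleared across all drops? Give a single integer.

Answer: 2

Derivation:
Drop 1: I rot3 at col 2 lands with bottom-row=0; cleared 0 line(s) (total 0); column heights now [0 0 4 0], max=4
Drop 2: L rot0 at col 1 lands with bottom-row=4; cleared 0 line(s) (total 0); column heights now [0 5 5 6], max=6
Drop 3: J rot1 at col 2 lands with bottom-row=5; cleared 0 line(s) (total 0); column heights now [0 5 8 8], max=8
Drop 4: S rot0 at col 1 lands with bottom-row=8; cleared 0 line(s) (total 0); column heights now [0 9 10 10], max=10
Drop 5: I rot1 at col 0 lands with bottom-row=0; cleared 0 line(s) (total 0); column heights now [4 9 10 10], max=10
Drop 6: I rot1 at col 0 lands with bottom-row=4; cleared 1 line(s) (total 1); column heights now [7 8 9 9], max=9
Drop 7: Z rot1 at col 0 lands with bottom-row=7; cleared 1 line(s) (total 2); column heights now [8 9 8 7], max=9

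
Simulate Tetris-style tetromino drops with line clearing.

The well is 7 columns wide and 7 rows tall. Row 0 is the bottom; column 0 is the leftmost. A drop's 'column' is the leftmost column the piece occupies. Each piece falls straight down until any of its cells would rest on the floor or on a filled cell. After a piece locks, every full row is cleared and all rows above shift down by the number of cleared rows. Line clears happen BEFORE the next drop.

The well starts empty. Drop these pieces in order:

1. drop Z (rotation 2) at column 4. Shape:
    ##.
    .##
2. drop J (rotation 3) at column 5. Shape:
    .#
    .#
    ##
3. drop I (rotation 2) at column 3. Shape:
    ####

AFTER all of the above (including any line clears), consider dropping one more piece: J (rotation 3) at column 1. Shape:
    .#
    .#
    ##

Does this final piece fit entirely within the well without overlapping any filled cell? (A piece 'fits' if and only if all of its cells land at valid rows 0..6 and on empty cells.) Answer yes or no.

Drop 1: Z rot2 at col 4 lands with bottom-row=0; cleared 0 line(s) (total 0); column heights now [0 0 0 0 2 2 1], max=2
Drop 2: J rot3 at col 5 lands with bottom-row=2; cleared 0 line(s) (total 0); column heights now [0 0 0 0 2 3 5], max=5
Drop 3: I rot2 at col 3 lands with bottom-row=5; cleared 0 line(s) (total 0); column heights now [0 0 0 6 6 6 6], max=6
Test piece J rot3 at col 1 (width 2): heights before test = [0 0 0 6 6 6 6]; fits = True

Answer: yes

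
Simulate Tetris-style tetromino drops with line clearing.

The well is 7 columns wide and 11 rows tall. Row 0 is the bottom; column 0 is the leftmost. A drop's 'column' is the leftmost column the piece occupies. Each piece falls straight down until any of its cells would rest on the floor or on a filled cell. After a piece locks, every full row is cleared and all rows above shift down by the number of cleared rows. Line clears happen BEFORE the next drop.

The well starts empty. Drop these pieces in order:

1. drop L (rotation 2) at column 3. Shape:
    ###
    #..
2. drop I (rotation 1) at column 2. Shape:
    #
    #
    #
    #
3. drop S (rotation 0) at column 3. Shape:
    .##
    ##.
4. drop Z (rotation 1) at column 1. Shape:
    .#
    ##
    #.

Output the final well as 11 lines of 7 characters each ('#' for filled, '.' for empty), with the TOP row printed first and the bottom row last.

Answer: .......
.......
.......
.......
.......
..#....
.##....
.##.##.
..###..
..####.
..##...

Derivation:
Drop 1: L rot2 at col 3 lands with bottom-row=0; cleared 0 line(s) (total 0); column heights now [0 0 0 2 2 2 0], max=2
Drop 2: I rot1 at col 2 lands with bottom-row=0; cleared 0 line(s) (total 0); column heights now [0 0 4 2 2 2 0], max=4
Drop 3: S rot0 at col 3 lands with bottom-row=2; cleared 0 line(s) (total 0); column heights now [0 0 4 3 4 4 0], max=4
Drop 4: Z rot1 at col 1 lands with bottom-row=3; cleared 0 line(s) (total 0); column heights now [0 5 6 3 4 4 0], max=6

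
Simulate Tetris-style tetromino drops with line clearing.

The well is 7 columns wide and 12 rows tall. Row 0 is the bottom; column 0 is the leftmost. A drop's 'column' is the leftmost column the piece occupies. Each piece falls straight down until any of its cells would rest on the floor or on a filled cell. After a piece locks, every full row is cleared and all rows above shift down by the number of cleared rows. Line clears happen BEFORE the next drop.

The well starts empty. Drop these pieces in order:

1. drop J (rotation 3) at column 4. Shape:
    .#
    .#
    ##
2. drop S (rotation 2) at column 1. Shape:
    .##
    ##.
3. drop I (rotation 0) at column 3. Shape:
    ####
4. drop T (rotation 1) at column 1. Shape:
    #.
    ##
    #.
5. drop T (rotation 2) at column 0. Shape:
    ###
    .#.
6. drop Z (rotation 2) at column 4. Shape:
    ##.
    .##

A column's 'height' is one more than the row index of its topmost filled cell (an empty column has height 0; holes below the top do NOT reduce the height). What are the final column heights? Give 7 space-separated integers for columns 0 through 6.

Answer: 6 6 6 4 6 6 5

Derivation:
Drop 1: J rot3 at col 4 lands with bottom-row=0; cleared 0 line(s) (total 0); column heights now [0 0 0 0 1 3 0], max=3
Drop 2: S rot2 at col 1 lands with bottom-row=0; cleared 0 line(s) (total 0); column heights now [0 1 2 2 1 3 0], max=3
Drop 3: I rot0 at col 3 lands with bottom-row=3; cleared 0 line(s) (total 0); column heights now [0 1 2 4 4 4 4], max=4
Drop 4: T rot1 at col 1 lands with bottom-row=1; cleared 0 line(s) (total 0); column heights now [0 4 3 4 4 4 4], max=4
Drop 5: T rot2 at col 0 lands with bottom-row=4; cleared 0 line(s) (total 0); column heights now [6 6 6 4 4 4 4], max=6
Drop 6: Z rot2 at col 4 lands with bottom-row=4; cleared 0 line(s) (total 0); column heights now [6 6 6 4 6 6 5], max=6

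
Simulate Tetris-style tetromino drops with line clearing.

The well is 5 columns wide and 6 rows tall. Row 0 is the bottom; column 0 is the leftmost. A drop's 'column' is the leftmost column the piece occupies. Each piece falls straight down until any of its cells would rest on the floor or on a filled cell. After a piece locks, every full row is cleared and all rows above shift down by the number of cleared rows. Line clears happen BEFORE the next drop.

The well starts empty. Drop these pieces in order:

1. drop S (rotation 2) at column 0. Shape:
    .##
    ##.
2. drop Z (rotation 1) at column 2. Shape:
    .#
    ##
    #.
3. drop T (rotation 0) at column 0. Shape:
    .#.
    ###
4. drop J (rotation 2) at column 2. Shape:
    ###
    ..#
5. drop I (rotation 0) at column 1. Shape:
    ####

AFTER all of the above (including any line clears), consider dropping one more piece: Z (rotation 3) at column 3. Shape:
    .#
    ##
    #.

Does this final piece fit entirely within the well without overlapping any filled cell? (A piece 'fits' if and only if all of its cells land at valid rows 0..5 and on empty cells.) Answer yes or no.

Drop 1: S rot2 at col 0 lands with bottom-row=0; cleared 0 line(s) (total 0); column heights now [1 2 2 0 0], max=2
Drop 2: Z rot1 at col 2 lands with bottom-row=2; cleared 0 line(s) (total 0); column heights now [1 2 4 5 0], max=5
Drop 3: T rot0 at col 0 lands with bottom-row=4; cleared 0 line(s) (total 0); column heights now [5 6 5 5 0], max=6
Drop 4: J rot2 at col 2 lands with bottom-row=4; cleared 1 line(s) (total 1); column heights now [1 5 5 5 5], max=5
Drop 5: I rot0 at col 1 lands with bottom-row=5; cleared 0 line(s) (total 1); column heights now [1 6 6 6 6], max=6
Test piece Z rot3 at col 3 (width 2): heights before test = [1 6 6 6 6]; fits = False

Answer: no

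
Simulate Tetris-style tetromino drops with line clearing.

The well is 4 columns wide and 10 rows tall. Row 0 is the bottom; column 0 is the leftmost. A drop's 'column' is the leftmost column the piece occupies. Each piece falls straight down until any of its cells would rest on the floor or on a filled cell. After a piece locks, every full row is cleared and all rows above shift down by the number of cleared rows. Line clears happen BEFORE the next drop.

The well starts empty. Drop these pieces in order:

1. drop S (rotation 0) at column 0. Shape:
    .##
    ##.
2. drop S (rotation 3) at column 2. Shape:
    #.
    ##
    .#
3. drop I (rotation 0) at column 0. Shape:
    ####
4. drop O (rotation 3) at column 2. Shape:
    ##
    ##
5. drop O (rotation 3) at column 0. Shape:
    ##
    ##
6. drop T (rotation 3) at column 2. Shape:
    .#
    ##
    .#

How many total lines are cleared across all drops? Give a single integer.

Drop 1: S rot0 at col 0 lands with bottom-row=0; cleared 0 line(s) (total 0); column heights now [1 2 2 0], max=2
Drop 2: S rot3 at col 2 lands with bottom-row=1; cleared 0 line(s) (total 0); column heights now [1 2 4 3], max=4
Drop 3: I rot0 at col 0 lands with bottom-row=4; cleared 1 line(s) (total 1); column heights now [1 2 4 3], max=4
Drop 4: O rot3 at col 2 lands with bottom-row=4; cleared 0 line(s) (total 1); column heights now [1 2 6 6], max=6
Drop 5: O rot3 at col 0 lands with bottom-row=2; cleared 1 line(s) (total 2); column heights now [3 3 5 5], max=5
Drop 6: T rot3 at col 2 lands with bottom-row=5; cleared 0 line(s) (total 2); column heights now [3 3 7 8], max=8

Answer: 2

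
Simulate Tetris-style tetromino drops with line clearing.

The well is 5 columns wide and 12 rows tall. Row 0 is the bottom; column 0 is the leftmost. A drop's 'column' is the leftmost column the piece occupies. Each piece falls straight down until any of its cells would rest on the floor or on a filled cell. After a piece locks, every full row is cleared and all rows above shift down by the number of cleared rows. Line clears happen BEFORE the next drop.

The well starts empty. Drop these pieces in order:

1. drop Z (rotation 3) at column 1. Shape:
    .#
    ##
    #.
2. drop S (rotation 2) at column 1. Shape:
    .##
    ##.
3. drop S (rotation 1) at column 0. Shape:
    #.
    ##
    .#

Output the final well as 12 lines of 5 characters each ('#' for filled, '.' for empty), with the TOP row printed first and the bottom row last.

Drop 1: Z rot3 at col 1 lands with bottom-row=0; cleared 0 line(s) (total 0); column heights now [0 2 3 0 0], max=3
Drop 2: S rot2 at col 1 lands with bottom-row=3; cleared 0 line(s) (total 0); column heights now [0 4 5 5 0], max=5
Drop 3: S rot1 at col 0 lands with bottom-row=4; cleared 0 line(s) (total 0); column heights now [7 6 5 5 0], max=7

Answer: .....
.....
.....
.....
.....
#....
##...
.###.
.##..
..#..
.##..
.#...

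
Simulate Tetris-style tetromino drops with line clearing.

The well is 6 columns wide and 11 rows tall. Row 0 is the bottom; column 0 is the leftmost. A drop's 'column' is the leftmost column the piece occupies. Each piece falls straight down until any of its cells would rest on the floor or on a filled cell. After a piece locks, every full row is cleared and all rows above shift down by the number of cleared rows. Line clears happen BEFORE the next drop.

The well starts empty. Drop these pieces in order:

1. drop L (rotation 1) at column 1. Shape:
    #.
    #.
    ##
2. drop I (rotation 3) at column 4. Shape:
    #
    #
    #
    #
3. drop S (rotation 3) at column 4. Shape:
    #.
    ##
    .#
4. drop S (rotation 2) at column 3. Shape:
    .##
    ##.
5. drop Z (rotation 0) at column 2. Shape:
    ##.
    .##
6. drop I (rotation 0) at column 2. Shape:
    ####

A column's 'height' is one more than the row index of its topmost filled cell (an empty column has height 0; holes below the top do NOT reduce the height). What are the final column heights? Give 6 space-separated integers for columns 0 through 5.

Answer: 0 3 11 11 11 11

Derivation:
Drop 1: L rot1 at col 1 lands with bottom-row=0; cleared 0 line(s) (total 0); column heights now [0 3 1 0 0 0], max=3
Drop 2: I rot3 at col 4 lands with bottom-row=0; cleared 0 line(s) (total 0); column heights now [0 3 1 0 4 0], max=4
Drop 3: S rot3 at col 4 lands with bottom-row=3; cleared 0 line(s) (total 0); column heights now [0 3 1 0 6 5], max=6
Drop 4: S rot2 at col 3 lands with bottom-row=6; cleared 0 line(s) (total 0); column heights now [0 3 1 7 8 8], max=8
Drop 5: Z rot0 at col 2 lands with bottom-row=8; cleared 0 line(s) (total 0); column heights now [0 3 10 10 9 8], max=10
Drop 6: I rot0 at col 2 lands with bottom-row=10; cleared 0 line(s) (total 0); column heights now [0 3 11 11 11 11], max=11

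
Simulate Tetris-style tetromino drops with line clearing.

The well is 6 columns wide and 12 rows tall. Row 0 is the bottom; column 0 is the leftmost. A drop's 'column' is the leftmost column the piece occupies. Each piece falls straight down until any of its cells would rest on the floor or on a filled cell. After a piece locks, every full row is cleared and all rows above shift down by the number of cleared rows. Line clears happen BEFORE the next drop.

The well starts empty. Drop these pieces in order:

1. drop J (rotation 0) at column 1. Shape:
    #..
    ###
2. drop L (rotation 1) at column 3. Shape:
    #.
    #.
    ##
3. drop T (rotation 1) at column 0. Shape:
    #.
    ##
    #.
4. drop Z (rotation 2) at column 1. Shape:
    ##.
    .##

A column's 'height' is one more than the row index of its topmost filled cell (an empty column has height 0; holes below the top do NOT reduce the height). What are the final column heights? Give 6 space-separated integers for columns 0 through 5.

Answer: 4 6 6 5 2 0

Derivation:
Drop 1: J rot0 at col 1 lands with bottom-row=0; cleared 0 line(s) (total 0); column heights now [0 2 1 1 0 0], max=2
Drop 2: L rot1 at col 3 lands with bottom-row=1; cleared 0 line(s) (total 0); column heights now [0 2 1 4 2 0], max=4
Drop 3: T rot1 at col 0 lands with bottom-row=1; cleared 0 line(s) (total 0); column heights now [4 3 1 4 2 0], max=4
Drop 4: Z rot2 at col 1 lands with bottom-row=4; cleared 0 line(s) (total 0); column heights now [4 6 6 5 2 0], max=6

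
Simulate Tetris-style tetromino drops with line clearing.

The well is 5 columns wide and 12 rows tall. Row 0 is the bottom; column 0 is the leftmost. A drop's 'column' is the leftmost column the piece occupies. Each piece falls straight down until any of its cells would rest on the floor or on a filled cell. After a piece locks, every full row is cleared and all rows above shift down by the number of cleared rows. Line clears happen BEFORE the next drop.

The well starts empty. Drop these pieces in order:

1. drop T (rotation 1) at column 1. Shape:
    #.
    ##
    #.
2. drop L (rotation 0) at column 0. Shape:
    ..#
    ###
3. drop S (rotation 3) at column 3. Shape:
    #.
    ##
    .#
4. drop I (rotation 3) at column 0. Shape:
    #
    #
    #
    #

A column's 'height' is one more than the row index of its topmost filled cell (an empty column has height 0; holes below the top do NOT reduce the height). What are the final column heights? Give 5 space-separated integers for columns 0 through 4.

Drop 1: T rot1 at col 1 lands with bottom-row=0; cleared 0 line(s) (total 0); column heights now [0 3 2 0 0], max=3
Drop 2: L rot0 at col 0 lands with bottom-row=3; cleared 0 line(s) (total 0); column heights now [4 4 5 0 0], max=5
Drop 3: S rot3 at col 3 lands with bottom-row=0; cleared 0 line(s) (total 0); column heights now [4 4 5 3 2], max=5
Drop 4: I rot3 at col 0 lands with bottom-row=4; cleared 0 line(s) (total 0); column heights now [8 4 5 3 2], max=8

Answer: 8 4 5 3 2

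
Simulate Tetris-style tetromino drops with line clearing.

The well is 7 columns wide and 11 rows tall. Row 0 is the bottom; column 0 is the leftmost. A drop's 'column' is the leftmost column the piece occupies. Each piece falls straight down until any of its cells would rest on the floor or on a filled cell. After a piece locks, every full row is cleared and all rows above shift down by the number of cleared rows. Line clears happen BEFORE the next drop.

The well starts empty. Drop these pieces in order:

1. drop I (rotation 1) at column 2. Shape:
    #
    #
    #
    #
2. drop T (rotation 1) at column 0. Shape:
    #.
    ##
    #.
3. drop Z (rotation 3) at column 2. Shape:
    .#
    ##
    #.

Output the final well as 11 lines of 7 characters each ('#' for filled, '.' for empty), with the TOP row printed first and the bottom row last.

Drop 1: I rot1 at col 2 lands with bottom-row=0; cleared 0 line(s) (total 0); column heights now [0 0 4 0 0 0 0], max=4
Drop 2: T rot1 at col 0 lands with bottom-row=0; cleared 0 line(s) (total 0); column heights now [3 2 4 0 0 0 0], max=4
Drop 3: Z rot3 at col 2 lands with bottom-row=4; cleared 0 line(s) (total 0); column heights now [3 2 6 7 0 0 0], max=7

Answer: .......
.......
.......
.......
...#...
..##...
..#....
..#....
#.#....
###....
#.#....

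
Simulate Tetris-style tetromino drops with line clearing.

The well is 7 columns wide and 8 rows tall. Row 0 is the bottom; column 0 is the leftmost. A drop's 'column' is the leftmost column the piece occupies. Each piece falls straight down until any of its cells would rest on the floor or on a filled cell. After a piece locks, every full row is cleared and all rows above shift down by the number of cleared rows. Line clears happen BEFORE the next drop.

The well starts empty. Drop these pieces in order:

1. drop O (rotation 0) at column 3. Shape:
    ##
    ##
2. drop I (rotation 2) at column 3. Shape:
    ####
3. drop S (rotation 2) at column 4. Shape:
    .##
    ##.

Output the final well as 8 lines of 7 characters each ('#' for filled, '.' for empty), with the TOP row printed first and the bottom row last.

Answer: .......
.......
.......
.....##
....##.
...####
...##..
...##..

Derivation:
Drop 1: O rot0 at col 3 lands with bottom-row=0; cleared 0 line(s) (total 0); column heights now [0 0 0 2 2 0 0], max=2
Drop 2: I rot2 at col 3 lands with bottom-row=2; cleared 0 line(s) (total 0); column heights now [0 0 0 3 3 3 3], max=3
Drop 3: S rot2 at col 4 lands with bottom-row=3; cleared 0 line(s) (total 0); column heights now [0 0 0 3 4 5 5], max=5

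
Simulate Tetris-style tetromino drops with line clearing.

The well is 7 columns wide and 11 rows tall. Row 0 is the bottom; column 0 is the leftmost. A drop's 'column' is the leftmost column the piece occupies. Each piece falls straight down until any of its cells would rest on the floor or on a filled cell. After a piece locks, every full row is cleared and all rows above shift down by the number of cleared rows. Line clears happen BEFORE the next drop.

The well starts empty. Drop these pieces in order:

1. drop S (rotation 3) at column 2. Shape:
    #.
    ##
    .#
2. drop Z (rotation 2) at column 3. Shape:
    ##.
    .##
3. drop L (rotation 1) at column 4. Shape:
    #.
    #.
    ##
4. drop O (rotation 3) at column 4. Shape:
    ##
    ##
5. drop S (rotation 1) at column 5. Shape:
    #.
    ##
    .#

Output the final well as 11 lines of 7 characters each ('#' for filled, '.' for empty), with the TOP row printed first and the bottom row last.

Drop 1: S rot3 at col 2 lands with bottom-row=0; cleared 0 line(s) (total 0); column heights now [0 0 3 2 0 0 0], max=3
Drop 2: Z rot2 at col 3 lands with bottom-row=1; cleared 0 line(s) (total 0); column heights now [0 0 3 3 3 2 0], max=3
Drop 3: L rot1 at col 4 lands with bottom-row=3; cleared 0 line(s) (total 0); column heights now [0 0 3 3 6 4 0], max=6
Drop 4: O rot3 at col 4 lands with bottom-row=6; cleared 0 line(s) (total 0); column heights now [0 0 3 3 8 8 0], max=8
Drop 5: S rot1 at col 5 lands with bottom-row=7; cleared 0 line(s) (total 0); column heights now [0 0 3 3 8 10 9], max=10

Answer: .......
.....#.
.....##
....###
....##.
....#..
....#..
....##.
..###..
..####.
...#...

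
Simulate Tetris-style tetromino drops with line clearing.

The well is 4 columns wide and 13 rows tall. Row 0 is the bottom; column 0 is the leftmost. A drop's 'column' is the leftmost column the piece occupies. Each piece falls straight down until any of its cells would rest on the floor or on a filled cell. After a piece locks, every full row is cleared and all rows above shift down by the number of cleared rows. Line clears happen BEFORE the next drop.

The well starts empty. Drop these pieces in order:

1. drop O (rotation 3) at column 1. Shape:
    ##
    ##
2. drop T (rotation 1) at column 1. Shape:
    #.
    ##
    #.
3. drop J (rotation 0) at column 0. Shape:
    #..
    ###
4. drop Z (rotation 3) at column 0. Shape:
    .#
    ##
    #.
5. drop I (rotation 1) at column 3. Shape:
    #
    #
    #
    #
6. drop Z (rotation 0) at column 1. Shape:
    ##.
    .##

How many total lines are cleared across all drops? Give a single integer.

Drop 1: O rot3 at col 1 lands with bottom-row=0; cleared 0 line(s) (total 0); column heights now [0 2 2 0], max=2
Drop 2: T rot1 at col 1 lands with bottom-row=2; cleared 0 line(s) (total 0); column heights now [0 5 4 0], max=5
Drop 3: J rot0 at col 0 lands with bottom-row=5; cleared 0 line(s) (total 0); column heights now [7 6 6 0], max=7
Drop 4: Z rot3 at col 0 lands with bottom-row=7; cleared 0 line(s) (total 0); column heights now [9 10 6 0], max=10
Drop 5: I rot1 at col 3 lands with bottom-row=0; cleared 0 line(s) (total 0); column heights now [9 10 6 4], max=10
Drop 6: Z rot0 at col 1 lands with bottom-row=9; cleared 0 line(s) (total 0); column heights now [9 11 11 10], max=11

Answer: 0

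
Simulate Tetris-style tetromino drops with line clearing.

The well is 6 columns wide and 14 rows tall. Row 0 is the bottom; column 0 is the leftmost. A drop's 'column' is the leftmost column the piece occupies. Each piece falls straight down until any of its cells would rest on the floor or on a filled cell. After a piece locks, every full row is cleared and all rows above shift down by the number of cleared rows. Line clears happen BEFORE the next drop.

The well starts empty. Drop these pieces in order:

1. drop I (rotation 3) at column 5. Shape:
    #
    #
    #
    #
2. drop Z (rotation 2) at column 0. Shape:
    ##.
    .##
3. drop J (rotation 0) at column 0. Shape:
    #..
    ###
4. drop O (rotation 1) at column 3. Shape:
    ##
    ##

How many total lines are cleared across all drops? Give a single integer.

Answer: 0

Derivation:
Drop 1: I rot3 at col 5 lands with bottom-row=0; cleared 0 line(s) (total 0); column heights now [0 0 0 0 0 4], max=4
Drop 2: Z rot2 at col 0 lands with bottom-row=0; cleared 0 line(s) (total 0); column heights now [2 2 1 0 0 4], max=4
Drop 3: J rot0 at col 0 lands with bottom-row=2; cleared 0 line(s) (total 0); column heights now [4 3 3 0 0 4], max=4
Drop 4: O rot1 at col 3 lands with bottom-row=0; cleared 0 line(s) (total 0); column heights now [4 3 3 2 2 4], max=4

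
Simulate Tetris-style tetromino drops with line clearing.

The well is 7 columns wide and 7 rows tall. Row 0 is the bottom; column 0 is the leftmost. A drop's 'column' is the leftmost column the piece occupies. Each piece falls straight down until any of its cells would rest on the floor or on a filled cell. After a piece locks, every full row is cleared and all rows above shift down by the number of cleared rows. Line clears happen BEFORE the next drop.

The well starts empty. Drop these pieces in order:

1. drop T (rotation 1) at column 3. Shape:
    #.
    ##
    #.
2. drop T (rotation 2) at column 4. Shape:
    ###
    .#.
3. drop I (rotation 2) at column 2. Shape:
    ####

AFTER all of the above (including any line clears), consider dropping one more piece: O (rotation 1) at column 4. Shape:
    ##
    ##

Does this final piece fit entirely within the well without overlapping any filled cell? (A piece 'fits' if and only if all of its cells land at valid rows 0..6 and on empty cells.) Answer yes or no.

Drop 1: T rot1 at col 3 lands with bottom-row=0; cleared 0 line(s) (total 0); column heights now [0 0 0 3 2 0 0], max=3
Drop 2: T rot2 at col 4 lands with bottom-row=1; cleared 0 line(s) (total 0); column heights now [0 0 0 3 3 3 3], max=3
Drop 3: I rot2 at col 2 lands with bottom-row=3; cleared 0 line(s) (total 0); column heights now [0 0 4 4 4 4 3], max=4
Test piece O rot1 at col 4 (width 2): heights before test = [0 0 4 4 4 4 3]; fits = True

Answer: yes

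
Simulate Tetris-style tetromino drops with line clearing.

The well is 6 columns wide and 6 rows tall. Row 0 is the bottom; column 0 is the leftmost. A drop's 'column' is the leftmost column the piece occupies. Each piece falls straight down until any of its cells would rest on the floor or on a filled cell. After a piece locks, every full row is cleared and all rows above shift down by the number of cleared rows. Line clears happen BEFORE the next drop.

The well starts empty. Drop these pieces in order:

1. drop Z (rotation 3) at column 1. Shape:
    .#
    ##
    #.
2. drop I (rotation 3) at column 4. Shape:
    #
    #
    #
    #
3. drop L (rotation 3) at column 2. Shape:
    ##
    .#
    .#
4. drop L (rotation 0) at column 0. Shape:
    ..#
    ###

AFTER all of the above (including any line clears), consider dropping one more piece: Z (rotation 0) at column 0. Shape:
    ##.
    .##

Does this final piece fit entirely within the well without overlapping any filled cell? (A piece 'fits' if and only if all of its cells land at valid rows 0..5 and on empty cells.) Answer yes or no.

Answer: no

Derivation:
Drop 1: Z rot3 at col 1 lands with bottom-row=0; cleared 0 line(s) (total 0); column heights now [0 2 3 0 0 0], max=3
Drop 2: I rot3 at col 4 lands with bottom-row=0; cleared 0 line(s) (total 0); column heights now [0 2 3 0 4 0], max=4
Drop 3: L rot3 at col 2 lands with bottom-row=1; cleared 0 line(s) (total 0); column heights now [0 2 4 4 4 0], max=4
Drop 4: L rot0 at col 0 lands with bottom-row=4; cleared 0 line(s) (total 0); column heights now [5 5 6 4 4 0], max=6
Test piece Z rot0 at col 0 (width 3): heights before test = [5 5 6 4 4 0]; fits = False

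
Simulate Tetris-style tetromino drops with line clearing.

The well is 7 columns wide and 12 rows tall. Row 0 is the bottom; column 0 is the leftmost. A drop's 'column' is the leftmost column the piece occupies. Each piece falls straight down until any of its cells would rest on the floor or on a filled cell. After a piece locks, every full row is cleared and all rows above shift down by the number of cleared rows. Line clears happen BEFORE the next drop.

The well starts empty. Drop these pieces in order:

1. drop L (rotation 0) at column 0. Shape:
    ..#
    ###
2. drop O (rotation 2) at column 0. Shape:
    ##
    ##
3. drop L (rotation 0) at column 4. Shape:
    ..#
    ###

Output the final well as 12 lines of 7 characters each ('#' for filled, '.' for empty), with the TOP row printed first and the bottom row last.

Drop 1: L rot0 at col 0 lands with bottom-row=0; cleared 0 line(s) (total 0); column heights now [1 1 2 0 0 0 0], max=2
Drop 2: O rot2 at col 0 lands with bottom-row=1; cleared 0 line(s) (total 0); column heights now [3 3 2 0 0 0 0], max=3
Drop 3: L rot0 at col 4 lands with bottom-row=0; cleared 0 line(s) (total 0); column heights now [3 3 2 0 1 1 2], max=3

Answer: .......
.......
.......
.......
.......
.......
.......
.......
.......
##.....
###...#
###.###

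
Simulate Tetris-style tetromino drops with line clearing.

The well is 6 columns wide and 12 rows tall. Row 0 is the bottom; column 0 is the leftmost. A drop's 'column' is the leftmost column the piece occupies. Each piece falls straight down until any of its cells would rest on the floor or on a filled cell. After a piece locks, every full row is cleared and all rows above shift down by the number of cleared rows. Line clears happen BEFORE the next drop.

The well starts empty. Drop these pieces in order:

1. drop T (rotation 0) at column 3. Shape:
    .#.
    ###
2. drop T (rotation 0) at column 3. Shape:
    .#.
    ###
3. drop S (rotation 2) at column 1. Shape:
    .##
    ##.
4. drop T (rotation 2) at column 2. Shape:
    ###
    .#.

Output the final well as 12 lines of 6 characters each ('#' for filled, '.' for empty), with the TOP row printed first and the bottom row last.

Answer: ......
......
......
......
......
......
..###.
...#..
..###.
.#####
....#.
...###

Derivation:
Drop 1: T rot0 at col 3 lands with bottom-row=0; cleared 0 line(s) (total 0); column heights now [0 0 0 1 2 1], max=2
Drop 2: T rot0 at col 3 lands with bottom-row=2; cleared 0 line(s) (total 0); column heights now [0 0 0 3 4 3], max=4
Drop 3: S rot2 at col 1 lands with bottom-row=2; cleared 0 line(s) (total 0); column heights now [0 3 4 4 4 3], max=4
Drop 4: T rot2 at col 2 lands with bottom-row=4; cleared 0 line(s) (total 0); column heights now [0 3 6 6 6 3], max=6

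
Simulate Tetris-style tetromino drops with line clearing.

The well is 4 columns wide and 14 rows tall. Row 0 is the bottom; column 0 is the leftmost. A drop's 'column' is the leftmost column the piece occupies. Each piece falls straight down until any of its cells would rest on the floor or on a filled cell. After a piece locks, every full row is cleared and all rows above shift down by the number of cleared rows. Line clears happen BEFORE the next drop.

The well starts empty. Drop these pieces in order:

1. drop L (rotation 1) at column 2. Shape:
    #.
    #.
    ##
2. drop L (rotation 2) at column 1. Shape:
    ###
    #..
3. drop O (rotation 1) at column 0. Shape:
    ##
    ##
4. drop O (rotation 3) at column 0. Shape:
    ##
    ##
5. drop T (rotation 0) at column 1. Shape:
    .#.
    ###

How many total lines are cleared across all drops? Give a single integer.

Answer: 0

Derivation:
Drop 1: L rot1 at col 2 lands with bottom-row=0; cleared 0 line(s) (total 0); column heights now [0 0 3 1], max=3
Drop 2: L rot2 at col 1 lands with bottom-row=2; cleared 0 line(s) (total 0); column heights now [0 4 4 4], max=4
Drop 3: O rot1 at col 0 lands with bottom-row=4; cleared 0 line(s) (total 0); column heights now [6 6 4 4], max=6
Drop 4: O rot3 at col 0 lands with bottom-row=6; cleared 0 line(s) (total 0); column heights now [8 8 4 4], max=8
Drop 5: T rot0 at col 1 lands with bottom-row=8; cleared 0 line(s) (total 0); column heights now [8 9 10 9], max=10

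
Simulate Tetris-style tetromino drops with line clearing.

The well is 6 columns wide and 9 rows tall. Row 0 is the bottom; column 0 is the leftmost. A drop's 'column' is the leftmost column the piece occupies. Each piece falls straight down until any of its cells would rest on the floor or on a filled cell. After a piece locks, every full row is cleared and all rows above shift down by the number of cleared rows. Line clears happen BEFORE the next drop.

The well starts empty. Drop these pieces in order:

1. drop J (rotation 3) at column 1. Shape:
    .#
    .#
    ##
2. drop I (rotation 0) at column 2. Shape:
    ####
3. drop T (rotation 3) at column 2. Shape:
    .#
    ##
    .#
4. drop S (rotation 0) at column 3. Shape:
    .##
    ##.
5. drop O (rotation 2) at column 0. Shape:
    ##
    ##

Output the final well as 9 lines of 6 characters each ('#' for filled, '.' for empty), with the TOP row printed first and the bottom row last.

Answer: ....##
...##.
...#..
..##..
...#..
..####
###...
###...
.##...

Derivation:
Drop 1: J rot3 at col 1 lands with bottom-row=0; cleared 0 line(s) (total 0); column heights now [0 1 3 0 0 0], max=3
Drop 2: I rot0 at col 2 lands with bottom-row=3; cleared 0 line(s) (total 0); column heights now [0 1 4 4 4 4], max=4
Drop 3: T rot3 at col 2 lands with bottom-row=4; cleared 0 line(s) (total 0); column heights now [0 1 6 7 4 4], max=7
Drop 4: S rot0 at col 3 lands with bottom-row=7; cleared 0 line(s) (total 0); column heights now [0 1 6 8 9 9], max=9
Drop 5: O rot2 at col 0 lands with bottom-row=1; cleared 0 line(s) (total 0); column heights now [3 3 6 8 9 9], max=9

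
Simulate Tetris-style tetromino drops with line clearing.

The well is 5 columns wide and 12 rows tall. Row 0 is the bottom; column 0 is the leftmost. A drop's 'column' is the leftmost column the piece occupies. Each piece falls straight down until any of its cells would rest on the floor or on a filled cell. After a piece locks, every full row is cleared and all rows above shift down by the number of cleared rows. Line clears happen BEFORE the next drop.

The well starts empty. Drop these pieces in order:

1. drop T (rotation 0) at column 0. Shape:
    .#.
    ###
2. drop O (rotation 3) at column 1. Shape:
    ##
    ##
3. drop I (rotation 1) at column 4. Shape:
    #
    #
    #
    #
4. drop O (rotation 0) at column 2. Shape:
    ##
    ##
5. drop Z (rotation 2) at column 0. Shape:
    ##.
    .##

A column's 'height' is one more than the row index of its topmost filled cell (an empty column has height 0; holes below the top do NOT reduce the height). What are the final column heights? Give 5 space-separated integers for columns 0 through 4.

Answer: 8 8 7 6 4

Derivation:
Drop 1: T rot0 at col 0 lands with bottom-row=0; cleared 0 line(s) (total 0); column heights now [1 2 1 0 0], max=2
Drop 2: O rot3 at col 1 lands with bottom-row=2; cleared 0 line(s) (total 0); column heights now [1 4 4 0 0], max=4
Drop 3: I rot1 at col 4 lands with bottom-row=0; cleared 0 line(s) (total 0); column heights now [1 4 4 0 4], max=4
Drop 4: O rot0 at col 2 lands with bottom-row=4; cleared 0 line(s) (total 0); column heights now [1 4 6 6 4], max=6
Drop 5: Z rot2 at col 0 lands with bottom-row=6; cleared 0 line(s) (total 0); column heights now [8 8 7 6 4], max=8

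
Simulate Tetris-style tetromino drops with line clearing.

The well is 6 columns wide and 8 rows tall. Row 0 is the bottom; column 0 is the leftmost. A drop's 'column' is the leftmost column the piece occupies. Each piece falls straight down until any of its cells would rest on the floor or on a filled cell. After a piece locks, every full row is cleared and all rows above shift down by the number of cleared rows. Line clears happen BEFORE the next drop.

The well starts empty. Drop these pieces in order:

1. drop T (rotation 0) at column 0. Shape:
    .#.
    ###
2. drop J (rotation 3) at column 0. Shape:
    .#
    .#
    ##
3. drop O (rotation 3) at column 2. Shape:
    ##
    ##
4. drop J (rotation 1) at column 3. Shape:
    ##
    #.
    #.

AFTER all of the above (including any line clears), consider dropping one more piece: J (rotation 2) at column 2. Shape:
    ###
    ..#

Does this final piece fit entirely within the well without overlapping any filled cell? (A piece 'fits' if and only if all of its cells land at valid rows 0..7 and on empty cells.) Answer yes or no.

Drop 1: T rot0 at col 0 lands with bottom-row=0; cleared 0 line(s) (total 0); column heights now [1 2 1 0 0 0], max=2
Drop 2: J rot3 at col 0 lands with bottom-row=2; cleared 0 line(s) (total 0); column heights now [3 5 1 0 0 0], max=5
Drop 3: O rot3 at col 2 lands with bottom-row=1; cleared 0 line(s) (total 0); column heights now [3 5 3 3 0 0], max=5
Drop 4: J rot1 at col 3 lands with bottom-row=3; cleared 0 line(s) (total 0); column heights now [3 5 3 6 6 0], max=6
Test piece J rot2 at col 2 (width 3): heights before test = [3 5 3 6 6 0]; fits = True

Answer: yes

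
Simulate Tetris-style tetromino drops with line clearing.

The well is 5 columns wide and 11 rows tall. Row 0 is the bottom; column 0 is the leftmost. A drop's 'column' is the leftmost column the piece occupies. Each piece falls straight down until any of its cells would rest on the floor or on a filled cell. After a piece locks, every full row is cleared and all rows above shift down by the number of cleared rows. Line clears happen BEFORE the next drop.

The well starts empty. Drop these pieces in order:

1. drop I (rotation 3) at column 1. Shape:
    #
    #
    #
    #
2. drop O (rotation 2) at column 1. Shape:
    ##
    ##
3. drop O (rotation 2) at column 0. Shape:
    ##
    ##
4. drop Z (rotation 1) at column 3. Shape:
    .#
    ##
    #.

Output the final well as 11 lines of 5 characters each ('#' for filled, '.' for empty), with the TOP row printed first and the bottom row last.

Drop 1: I rot3 at col 1 lands with bottom-row=0; cleared 0 line(s) (total 0); column heights now [0 4 0 0 0], max=4
Drop 2: O rot2 at col 1 lands with bottom-row=4; cleared 0 line(s) (total 0); column heights now [0 6 6 0 0], max=6
Drop 3: O rot2 at col 0 lands with bottom-row=6; cleared 0 line(s) (total 0); column heights now [8 8 6 0 0], max=8
Drop 4: Z rot1 at col 3 lands with bottom-row=0; cleared 0 line(s) (total 0); column heights now [8 8 6 2 3], max=8

Answer: .....
.....
.....
##...
##...
.##..
.##..
.#...
.#..#
.#.##
.#.#.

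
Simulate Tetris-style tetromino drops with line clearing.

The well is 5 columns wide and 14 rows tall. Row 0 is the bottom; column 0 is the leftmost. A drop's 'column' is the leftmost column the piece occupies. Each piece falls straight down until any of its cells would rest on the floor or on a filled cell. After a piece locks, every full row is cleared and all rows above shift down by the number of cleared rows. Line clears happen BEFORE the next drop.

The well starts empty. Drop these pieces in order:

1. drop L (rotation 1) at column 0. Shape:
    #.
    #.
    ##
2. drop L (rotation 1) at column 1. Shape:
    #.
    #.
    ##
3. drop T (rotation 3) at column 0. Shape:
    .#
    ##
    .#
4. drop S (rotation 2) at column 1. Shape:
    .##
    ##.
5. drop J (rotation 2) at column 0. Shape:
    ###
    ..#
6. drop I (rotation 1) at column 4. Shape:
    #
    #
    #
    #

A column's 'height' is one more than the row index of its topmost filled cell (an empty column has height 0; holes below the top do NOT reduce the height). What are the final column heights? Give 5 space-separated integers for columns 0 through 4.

Drop 1: L rot1 at col 0 lands with bottom-row=0; cleared 0 line(s) (total 0); column heights now [3 1 0 0 0], max=3
Drop 2: L rot1 at col 1 lands with bottom-row=1; cleared 0 line(s) (total 0); column heights now [3 4 2 0 0], max=4
Drop 3: T rot3 at col 0 lands with bottom-row=4; cleared 0 line(s) (total 0); column heights now [6 7 2 0 0], max=7
Drop 4: S rot2 at col 1 lands with bottom-row=7; cleared 0 line(s) (total 0); column heights now [6 8 9 9 0], max=9
Drop 5: J rot2 at col 0 lands with bottom-row=9; cleared 0 line(s) (total 0); column heights now [11 11 11 9 0], max=11
Drop 6: I rot1 at col 4 lands with bottom-row=0; cleared 0 line(s) (total 0); column heights now [11 11 11 9 4], max=11

Answer: 11 11 11 9 4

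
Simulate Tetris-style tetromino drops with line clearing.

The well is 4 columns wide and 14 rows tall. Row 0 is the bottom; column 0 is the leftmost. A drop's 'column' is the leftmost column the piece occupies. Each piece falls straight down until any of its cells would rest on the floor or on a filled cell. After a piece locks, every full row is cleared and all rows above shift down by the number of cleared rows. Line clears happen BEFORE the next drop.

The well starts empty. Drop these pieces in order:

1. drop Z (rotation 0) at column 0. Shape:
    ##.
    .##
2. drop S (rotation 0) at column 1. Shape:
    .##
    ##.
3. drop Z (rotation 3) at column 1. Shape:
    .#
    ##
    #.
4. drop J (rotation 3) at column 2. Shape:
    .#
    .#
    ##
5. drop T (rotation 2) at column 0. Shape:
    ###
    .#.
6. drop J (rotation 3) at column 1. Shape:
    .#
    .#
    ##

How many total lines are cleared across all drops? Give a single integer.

Answer: 1

Derivation:
Drop 1: Z rot0 at col 0 lands with bottom-row=0; cleared 0 line(s) (total 0); column heights now [2 2 1 0], max=2
Drop 2: S rot0 at col 1 lands with bottom-row=2; cleared 0 line(s) (total 0); column heights now [2 3 4 4], max=4
Drop 3: Z rot3 at col 1 lands with bottom-row=3; cleared 0 line(s) (total 0); column heights now [2 5 6 4], max=6
Drop 4: J rot3 at col 2 lands with bottom-row=6; cleared 0 line(s) (total 0); column heights now [2 5 7 9], max=9
Drop 5: T rot2 at col 0 lands with bottom-row=6; cleared 1 line(s) (total 1); column heights now [2 7 7 8], max=8
Drop 6: J rot3 at col 1 lands with bottom-row=7; cleared 0 line(s) (total 1); column heights now [2 8 10 8], max=10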